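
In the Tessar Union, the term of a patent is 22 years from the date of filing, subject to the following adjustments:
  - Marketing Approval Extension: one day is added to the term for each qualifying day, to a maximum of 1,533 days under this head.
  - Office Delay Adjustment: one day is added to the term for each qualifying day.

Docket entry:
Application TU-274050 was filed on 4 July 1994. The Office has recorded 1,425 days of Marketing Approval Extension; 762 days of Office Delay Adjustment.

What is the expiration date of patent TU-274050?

Base term: filing date + 22 years → 4 July 2016.
Marketing Approval Extension: 1425 days (within the 1533-day cap) → +1425 days → 29 May 2020.
Office Delay Adjustment: +762 days → 30 June 2022.

2022-06-30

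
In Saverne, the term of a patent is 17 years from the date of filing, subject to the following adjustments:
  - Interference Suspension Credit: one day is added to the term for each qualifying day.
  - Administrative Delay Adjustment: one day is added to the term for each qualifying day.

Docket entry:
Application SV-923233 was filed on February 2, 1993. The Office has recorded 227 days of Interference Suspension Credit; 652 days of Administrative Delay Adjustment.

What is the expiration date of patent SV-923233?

2012-06-30

Base term: filing date + 17 years → 2 February 2010.
Interference Suspension Credit: +227 days → 17 September 2010.
Administrative Delay Adjustment: +652 days → 30 June 2012.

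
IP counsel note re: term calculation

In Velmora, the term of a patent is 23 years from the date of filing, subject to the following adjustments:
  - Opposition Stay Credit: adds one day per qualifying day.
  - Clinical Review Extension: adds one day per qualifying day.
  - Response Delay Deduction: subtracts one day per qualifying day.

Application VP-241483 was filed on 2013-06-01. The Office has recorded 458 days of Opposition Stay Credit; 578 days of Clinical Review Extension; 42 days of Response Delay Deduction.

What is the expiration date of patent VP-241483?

February 20, 2039

Base term: filing date + 23 years → 1 June 2036.
Opposition Stay Credit: +458 days → 2 September 2037.
Clinical Review Extension: +578 days → 3 April 2039.
Response Delay Deduction: −42 days → 20 February 2039.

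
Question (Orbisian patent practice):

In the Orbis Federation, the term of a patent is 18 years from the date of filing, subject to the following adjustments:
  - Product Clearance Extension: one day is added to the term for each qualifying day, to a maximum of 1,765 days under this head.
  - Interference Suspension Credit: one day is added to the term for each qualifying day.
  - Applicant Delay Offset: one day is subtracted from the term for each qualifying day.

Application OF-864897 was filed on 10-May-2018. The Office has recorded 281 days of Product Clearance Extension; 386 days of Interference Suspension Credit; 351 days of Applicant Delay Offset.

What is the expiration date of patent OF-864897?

Base term: filing date + 18 years → 10 May 2036.
Product Clearance Extension: 281 days (within the 1765-day cap) → +281 days → 15 February 2037.
Interference Suspension Credit: +386 days → 8 March 2038.
Applicant Delay Offset: −351 days → 22 March 2037.

2037-03-22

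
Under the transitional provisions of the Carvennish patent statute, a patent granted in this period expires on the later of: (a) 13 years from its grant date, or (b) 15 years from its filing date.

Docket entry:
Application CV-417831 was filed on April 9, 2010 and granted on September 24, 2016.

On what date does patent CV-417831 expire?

September 24, 2029

(a) grant + 13 years → 24 September 2029.
(b) filing + 15 years → 9 April 2025.
Later of the two: 24 September 2029.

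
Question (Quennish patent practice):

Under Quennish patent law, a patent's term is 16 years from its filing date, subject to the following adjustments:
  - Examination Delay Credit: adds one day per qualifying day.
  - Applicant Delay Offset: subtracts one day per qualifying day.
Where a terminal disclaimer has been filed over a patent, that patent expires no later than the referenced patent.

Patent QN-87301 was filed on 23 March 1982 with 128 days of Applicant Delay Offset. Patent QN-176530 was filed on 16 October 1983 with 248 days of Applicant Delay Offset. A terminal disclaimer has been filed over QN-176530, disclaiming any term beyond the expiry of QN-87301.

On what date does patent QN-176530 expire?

1997-11-15

Natural term of QN-176530:
  Base: filing + 16 years → 16 October 1999.
  Applicant Delay Offset: −248 days → 10 February 1999.
Expiry of referenced patent QN-87301:
  Base: filing + 16 years → 23 March 1998.
  Applicant Delay Offset: −128 days → 15 November 1997.
Terminal disclaimer: QN-176530 expires on the earlier of 10 February 1999 and 15 November 1997.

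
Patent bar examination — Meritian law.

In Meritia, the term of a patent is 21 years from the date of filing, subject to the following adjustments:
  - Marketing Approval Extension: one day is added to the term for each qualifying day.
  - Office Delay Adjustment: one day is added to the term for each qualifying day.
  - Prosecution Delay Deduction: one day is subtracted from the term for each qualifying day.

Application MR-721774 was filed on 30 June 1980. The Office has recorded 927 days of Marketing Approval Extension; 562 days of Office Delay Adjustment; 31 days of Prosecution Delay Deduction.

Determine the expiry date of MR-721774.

Base term: filing date + 21 years → 30 June 2001.
Marketing Approval Extension: +927 days → 13 January 2004.
Office Delay Adjustment: +562 days → 28 July 2005.
Prosecution Delay Deduction: −31 days → 27 June 2005.

2005-06-27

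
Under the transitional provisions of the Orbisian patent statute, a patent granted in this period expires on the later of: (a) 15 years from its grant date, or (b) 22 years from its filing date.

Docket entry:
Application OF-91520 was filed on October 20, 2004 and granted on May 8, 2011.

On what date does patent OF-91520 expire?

(a) grant + 15 years → 8 May 2026.
(b) filing + 22 years → 20 October 2026.
Later of the two: 20 October 2026.

2026-10-20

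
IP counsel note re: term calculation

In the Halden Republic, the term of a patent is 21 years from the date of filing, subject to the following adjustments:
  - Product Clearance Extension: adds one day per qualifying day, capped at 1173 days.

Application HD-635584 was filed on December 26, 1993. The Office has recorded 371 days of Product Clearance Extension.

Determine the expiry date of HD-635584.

January 1, 2016

Base term: filing date + 21 years → 26 December 2014.
Product Clearance Extension: 371 days (within the 1173-day cap) → +371 days → 1 January 2016.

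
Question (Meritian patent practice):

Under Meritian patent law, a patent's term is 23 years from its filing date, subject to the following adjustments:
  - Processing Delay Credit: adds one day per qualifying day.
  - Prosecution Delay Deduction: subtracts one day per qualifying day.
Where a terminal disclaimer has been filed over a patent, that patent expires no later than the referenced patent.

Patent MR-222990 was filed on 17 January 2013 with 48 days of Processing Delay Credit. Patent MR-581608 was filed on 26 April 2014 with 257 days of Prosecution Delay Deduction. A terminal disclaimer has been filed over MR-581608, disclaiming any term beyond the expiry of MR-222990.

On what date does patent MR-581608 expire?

March 5, 2036

Natural term of MR-581608:
  Base: filing + 23 years → 26 April 2037.
  Prosecution Delay Deduction: −257 days → 12 August 2036.
Expiry of referenced patent MR-222990:
  Base: filing + 23 years → 17 January 2036.
  Processing Delay Credit: +48 days → 5 March 2036.
Terminal disclaimer: MR-581608 expires on the earlier of 12 August 2036 and 5 March 2036.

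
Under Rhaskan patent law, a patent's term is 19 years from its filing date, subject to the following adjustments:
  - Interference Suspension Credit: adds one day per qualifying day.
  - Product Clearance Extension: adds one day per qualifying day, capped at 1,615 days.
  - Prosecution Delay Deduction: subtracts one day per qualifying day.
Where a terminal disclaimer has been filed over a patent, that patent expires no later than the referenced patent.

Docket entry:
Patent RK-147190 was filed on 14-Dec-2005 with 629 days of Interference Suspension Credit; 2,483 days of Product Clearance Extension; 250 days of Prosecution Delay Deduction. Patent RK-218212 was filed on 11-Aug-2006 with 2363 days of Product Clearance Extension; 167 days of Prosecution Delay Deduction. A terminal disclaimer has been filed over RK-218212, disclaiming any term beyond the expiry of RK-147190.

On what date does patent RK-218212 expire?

2029-07-29

Natural term of RK-218212:
  Base: filing + 19 years → 11 August 2025.
  Product Clearance Extension: 2363 days claimed exceeds the 1615-day cap, so +1615 days → 12 January 2030.
  Prosecution Delay Deduction: −167 days → 29 July 2029.
Expiry of referenced patent RK-147190:
  Base: filing + 19 years → 14 December 2024.
  Interference Suspension Credit: +629 days → 4 September 2026.
  Product Clearance Extension: 2483 days claimed exceeds the 1615-day cap, so +1615 days → 5 February 2031.
  Prosecution Delay Deduction: −250 days → 31 May 2030.
Terminal disclaimer: RK-218212 expires on the earlier of 29 July 2029 and 31 May 2030.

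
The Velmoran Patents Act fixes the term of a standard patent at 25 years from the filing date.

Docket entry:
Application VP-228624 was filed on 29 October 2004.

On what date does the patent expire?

Filing date + 25 years → 29 October 2029.

October 29, 2029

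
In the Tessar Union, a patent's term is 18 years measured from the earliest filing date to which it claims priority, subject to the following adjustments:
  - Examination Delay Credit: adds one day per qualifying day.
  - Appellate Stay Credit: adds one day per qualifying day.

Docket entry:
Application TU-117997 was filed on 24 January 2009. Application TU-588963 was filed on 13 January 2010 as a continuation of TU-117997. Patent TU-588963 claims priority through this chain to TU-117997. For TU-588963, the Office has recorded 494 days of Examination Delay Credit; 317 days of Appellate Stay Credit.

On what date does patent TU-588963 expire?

2029-04-14

Earliest priority filing: 24 January 2009.
Base term: 24 January 2009 + 18 years → 24 January 2027.
Examination Delay Credit: +494 days → 1 June 2028.
Appellate Stay Credit: +317 days → 14 April 2029.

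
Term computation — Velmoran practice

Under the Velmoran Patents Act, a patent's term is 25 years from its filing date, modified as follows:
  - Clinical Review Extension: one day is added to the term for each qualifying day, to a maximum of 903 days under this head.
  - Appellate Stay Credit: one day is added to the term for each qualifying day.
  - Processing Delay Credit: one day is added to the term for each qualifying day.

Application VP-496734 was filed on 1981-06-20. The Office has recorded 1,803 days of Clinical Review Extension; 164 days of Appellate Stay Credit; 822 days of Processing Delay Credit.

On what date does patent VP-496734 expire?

Base term: filing date + 25 years → 20 June 2006.
Clinical Review Extension: 1803 days claimed exceeds the 903-day cap, so +903 days → 9 December 2008.
Appellate Stay Credit: +164 days → 22 May 2009.
Processing Delay Credit: +822 days → 22 August 2011.

August 22, 2011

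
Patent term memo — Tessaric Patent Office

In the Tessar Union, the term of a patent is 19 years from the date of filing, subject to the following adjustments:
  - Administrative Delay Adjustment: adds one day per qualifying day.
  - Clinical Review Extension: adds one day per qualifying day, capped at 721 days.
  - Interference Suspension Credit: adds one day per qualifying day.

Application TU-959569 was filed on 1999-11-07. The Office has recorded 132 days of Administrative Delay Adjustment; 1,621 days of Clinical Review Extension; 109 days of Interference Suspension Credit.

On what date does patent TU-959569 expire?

Base term: filing date + 19 years → 7 November 2018.
Administrative Delay Adjustment: +132 days → 19 March 2019.
Clinical Review Extension: 1621 days claimed exceeds the 721-day cap, so +721 days → 9 March 2021.
Interference Suspension Credit: +109 days → 26 June 2021.

2021-06-26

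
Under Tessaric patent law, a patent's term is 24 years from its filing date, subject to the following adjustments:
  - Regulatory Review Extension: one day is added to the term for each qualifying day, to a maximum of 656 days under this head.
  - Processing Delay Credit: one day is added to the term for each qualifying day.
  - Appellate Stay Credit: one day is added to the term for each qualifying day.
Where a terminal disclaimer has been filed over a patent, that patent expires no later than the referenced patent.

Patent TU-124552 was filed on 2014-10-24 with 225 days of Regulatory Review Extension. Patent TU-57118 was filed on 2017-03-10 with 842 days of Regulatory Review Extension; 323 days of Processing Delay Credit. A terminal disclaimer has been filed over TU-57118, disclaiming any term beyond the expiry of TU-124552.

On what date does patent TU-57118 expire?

2039-06-06

Natural term of TU-57118:
  Base: filing + 24 years → 10 March 2041.
  Regulatory Review Extension: 842 days claimed exceeds the 656-day cap, so +656 days → 26 December 2042.
  Processing Delay Credit: +323 days → 14 November 2043.
Expiry of referenced patent TU-124552:
  Base: filing + 24 years → 24 October 2038.
  Regulatory Review Extension: 225 days (within the 656-day cap) → +225 days → 6 June 2039.
Terminal disclaimer: TU-57118 expires on the earlier of 14 November 2043 and 6 June 2039.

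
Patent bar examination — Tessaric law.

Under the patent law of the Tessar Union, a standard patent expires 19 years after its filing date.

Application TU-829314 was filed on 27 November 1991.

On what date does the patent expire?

Filing date + 19 years → 27 November 2010.

2010-11-27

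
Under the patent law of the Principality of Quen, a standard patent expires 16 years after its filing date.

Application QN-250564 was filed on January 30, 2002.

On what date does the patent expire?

Filing date + 16 years → 30 January 2018.

January 30, 2018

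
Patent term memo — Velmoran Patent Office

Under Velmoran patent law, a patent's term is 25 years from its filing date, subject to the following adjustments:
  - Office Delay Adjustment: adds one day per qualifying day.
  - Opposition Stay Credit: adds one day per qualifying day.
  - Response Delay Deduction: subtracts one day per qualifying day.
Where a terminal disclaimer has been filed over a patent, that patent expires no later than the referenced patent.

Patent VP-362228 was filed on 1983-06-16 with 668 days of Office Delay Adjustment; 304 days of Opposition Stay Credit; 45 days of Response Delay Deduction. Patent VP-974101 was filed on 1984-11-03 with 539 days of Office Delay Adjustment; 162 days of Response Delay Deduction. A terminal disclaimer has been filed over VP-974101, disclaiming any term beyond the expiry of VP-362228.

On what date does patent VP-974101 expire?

November 15, 2010

Natural term of VP-974101:
  Base: filing + 25 years → 3 November 2009.
  Office Delay Adjustment: +539 days → 26 April 2011.
  Response Delay Deduction: −162 days → 15 November 2010.
Expiry of referenced patent VP-362228:
  Base: filing + 25 years → 16 June 2008.
  Office Delay Adjustment: +668 days → 15 April 2010.
  Opposition Stay Credit: +304 days → 13 February 2011.
  Response Delay Deduction: −45 days → 30 December 2010.
Terminal disclaimer: VP-974101 expires on the earlier of 15 November 2010 and 30 December 2010.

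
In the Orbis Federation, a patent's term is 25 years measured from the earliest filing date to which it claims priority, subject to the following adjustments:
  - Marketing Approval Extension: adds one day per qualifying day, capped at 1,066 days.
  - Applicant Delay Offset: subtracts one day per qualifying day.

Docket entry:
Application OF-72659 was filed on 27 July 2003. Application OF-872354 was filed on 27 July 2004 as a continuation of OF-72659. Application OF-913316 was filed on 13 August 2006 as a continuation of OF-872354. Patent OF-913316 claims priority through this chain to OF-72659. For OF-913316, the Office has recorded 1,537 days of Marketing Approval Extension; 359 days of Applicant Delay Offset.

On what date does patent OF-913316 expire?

Earliest priority filing: 27 July 2003.
Base term: 27 July 2003 + 25 years → 27 July 2028.
Marketing Approval Extension: 1537 days claimed exceeds the 1066-day cap, so +1066 days → 28 June 2031.
Applicant Delay Offset: −359 days → 4 July 2030.

July 4, 2030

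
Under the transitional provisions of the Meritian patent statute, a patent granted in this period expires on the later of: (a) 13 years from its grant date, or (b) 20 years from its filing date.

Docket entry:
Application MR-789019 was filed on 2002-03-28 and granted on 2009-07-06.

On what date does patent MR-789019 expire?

(a) grant + 13 years → 6 July 2022.
(b) filing + 20 years → 28 March 2022.
Later of the two: 6 July 2022.

July 6, 2022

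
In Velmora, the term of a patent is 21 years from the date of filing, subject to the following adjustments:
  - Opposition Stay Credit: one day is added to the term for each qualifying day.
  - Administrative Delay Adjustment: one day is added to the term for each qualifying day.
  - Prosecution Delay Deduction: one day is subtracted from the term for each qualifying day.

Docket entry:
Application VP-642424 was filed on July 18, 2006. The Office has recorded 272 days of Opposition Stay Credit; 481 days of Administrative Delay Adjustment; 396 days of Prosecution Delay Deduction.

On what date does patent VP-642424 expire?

Base term: filing date + 21 years → 18 July 2027.
Opposition Stay Credit: +272 days → 15 April 2028.
Administrative Delay Adjustment: +481 days → 9 August 2029.
Prosecution Delay Deduction: −396 days → 9 July 2028.

2028-07-09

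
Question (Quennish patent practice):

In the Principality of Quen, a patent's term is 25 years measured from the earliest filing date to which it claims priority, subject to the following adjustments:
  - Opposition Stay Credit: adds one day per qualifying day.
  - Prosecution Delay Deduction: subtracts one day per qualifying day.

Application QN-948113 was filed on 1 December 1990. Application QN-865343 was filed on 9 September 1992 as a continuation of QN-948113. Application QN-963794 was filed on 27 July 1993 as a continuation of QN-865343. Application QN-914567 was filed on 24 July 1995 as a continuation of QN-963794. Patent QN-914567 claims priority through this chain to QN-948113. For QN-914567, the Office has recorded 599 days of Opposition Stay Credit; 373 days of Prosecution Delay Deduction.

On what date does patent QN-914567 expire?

Earliest priority filing: 1 December 1990.
Base term: 1 December 1990 + 25 years → 1 December 2015.
Opposition Stay Credit: +599 days → 22 July 2017.
Prosecution Delay Deduction: −373 days → 14 July 2016.

July 14, 2016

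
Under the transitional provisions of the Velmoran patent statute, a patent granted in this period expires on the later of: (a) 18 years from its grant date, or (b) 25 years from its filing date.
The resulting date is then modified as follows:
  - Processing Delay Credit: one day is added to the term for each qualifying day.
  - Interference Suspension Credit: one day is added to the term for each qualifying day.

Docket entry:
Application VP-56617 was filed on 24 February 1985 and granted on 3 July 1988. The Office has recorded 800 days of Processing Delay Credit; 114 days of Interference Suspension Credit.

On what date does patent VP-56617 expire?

August 26, 2012

(a) grant + 18 years → 3 July 2006.
(b) filing + 25 years → 24 February 2010.
Later of the two: 24 February 2010.
Processing Delay Credit: +800 days → 4 May 2012.
Interference Suspension Credit: +114 days → 26 August 2012.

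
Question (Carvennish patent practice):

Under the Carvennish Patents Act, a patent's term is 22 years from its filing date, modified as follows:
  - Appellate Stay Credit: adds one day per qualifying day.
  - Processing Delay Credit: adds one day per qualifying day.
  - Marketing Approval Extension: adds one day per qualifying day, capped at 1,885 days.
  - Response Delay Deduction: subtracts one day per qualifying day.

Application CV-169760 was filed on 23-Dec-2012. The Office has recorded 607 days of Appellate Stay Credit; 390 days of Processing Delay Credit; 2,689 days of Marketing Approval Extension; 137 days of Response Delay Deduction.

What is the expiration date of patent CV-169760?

2042-06-29

Base term: filing date + 22 years → 23 December 2034.
Appellate Stay Credit: +607 days → 21 August 2036.
Processing Delay Credit: +390 days → 15 September 2037.
Marketing Approval Extension: 2689 days claimed exceeds the 1885-day cap, so +1885 days → 13 November 2042.
Response Delay Deduction: −137 days → 29 June 2042.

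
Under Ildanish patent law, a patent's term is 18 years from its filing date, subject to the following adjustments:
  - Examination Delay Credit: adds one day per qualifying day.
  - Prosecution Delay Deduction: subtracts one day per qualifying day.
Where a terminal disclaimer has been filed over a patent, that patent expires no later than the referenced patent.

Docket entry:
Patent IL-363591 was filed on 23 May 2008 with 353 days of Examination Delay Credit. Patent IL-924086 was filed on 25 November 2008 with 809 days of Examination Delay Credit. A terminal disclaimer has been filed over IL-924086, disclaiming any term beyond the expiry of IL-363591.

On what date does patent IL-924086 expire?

Natural term of IL-924086:
  Base: filing + 18 years → 25 November 2026.
  Examination Delay Credit: +809 days → 11 February 2029.
Expiry of referenced patent IL-363591:
  Base: filing + 18 years → 23 May 2026.
  Examination Delay Credit: +353 days → 11 May 2027.
Terminal disclaimer: IL-924086 expires on the earlier of 11 February 2029 and 11 May 2027.

2027-05-11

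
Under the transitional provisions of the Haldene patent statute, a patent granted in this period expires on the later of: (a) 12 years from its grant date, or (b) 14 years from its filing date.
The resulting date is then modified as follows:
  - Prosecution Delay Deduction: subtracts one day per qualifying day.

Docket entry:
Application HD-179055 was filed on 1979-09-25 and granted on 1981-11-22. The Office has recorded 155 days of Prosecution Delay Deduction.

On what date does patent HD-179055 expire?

(a) grant + 12 years → 22 November 1993.
(b) filing + 14 years → 25 September 1993.
Later of the two: 22 November 1993.
Prosecution Delay Deduction: −155 days → 20 June 1993.

June 20, 1993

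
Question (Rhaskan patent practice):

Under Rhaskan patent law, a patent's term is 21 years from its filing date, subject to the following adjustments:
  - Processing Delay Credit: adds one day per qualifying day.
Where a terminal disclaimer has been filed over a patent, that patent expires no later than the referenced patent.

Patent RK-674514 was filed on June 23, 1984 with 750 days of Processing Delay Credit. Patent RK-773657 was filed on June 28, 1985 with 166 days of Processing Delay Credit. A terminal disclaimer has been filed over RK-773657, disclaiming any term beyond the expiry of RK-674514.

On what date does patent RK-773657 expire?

December 11, 2006

Natural term of RK-773657:
  Base: filing + 21 years → 28 June 2006.
  Processing Delay Credit: +166 days → 11 December 2006.
Expiry of referenced patent RK-674514:
  Base: filing + 21 years → 23 June 2005.
  Processing Delay Credit: +750 days → 13 July 2007.
Terminal disclaimer: RK-773657 expires on the earlier of 11 December 2006 and 13 July 2007.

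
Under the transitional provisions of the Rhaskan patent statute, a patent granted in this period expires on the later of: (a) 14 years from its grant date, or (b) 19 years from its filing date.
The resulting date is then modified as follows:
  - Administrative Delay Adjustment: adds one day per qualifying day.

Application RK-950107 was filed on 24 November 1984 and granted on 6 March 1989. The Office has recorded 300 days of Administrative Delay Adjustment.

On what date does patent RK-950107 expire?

(a) grant + 14 years → 6 March 2003.
(b) filing + 19 years → 24 November 2003.
Later of the two: 24 November 2003.
Administrative Delay Adjustment: +300 days → 19 September 2004.

2004-09-19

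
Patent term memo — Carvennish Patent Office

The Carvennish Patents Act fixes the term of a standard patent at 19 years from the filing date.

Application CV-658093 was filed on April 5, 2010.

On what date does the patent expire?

April 5, 2029

Filing date + 19 years → 5 April 2029.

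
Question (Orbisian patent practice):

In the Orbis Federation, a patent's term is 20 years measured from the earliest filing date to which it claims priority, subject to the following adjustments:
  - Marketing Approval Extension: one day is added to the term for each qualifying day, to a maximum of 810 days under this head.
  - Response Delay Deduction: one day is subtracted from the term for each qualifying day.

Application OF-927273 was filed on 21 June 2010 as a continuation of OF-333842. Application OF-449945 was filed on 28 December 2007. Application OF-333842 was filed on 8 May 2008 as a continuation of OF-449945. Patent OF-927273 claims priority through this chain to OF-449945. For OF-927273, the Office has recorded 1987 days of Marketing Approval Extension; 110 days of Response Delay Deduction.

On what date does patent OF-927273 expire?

Earliest priority filing: 28 December 2007.
Base term: 28 December 2007 + 20 years → 28 December 2027.
Marketing Approval Extension: 1987 days claimed exceeds the 810-day cap, so +810 days → 17 March 2030.
Response Delay Deduction: −110 days → 27 November 2029.

2029-11-27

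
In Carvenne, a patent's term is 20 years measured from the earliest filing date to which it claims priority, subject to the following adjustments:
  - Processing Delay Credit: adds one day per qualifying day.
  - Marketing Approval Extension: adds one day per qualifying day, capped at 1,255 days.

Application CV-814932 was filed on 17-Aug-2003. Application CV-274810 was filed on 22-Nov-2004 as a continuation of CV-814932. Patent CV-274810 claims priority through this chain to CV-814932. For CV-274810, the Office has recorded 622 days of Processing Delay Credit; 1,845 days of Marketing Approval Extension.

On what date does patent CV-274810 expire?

2028-10-06

Earliest priority filing: 17 August 2003.
Base term: 17 August 2003 + 20 years → 17 August 2023.
Processing Delay Credit: +622 days → 30 April 2025.
Marketing Approval Extension: 1845 days claimed exceeds the 1255-day cap, so +1255 days → 6 October 2028.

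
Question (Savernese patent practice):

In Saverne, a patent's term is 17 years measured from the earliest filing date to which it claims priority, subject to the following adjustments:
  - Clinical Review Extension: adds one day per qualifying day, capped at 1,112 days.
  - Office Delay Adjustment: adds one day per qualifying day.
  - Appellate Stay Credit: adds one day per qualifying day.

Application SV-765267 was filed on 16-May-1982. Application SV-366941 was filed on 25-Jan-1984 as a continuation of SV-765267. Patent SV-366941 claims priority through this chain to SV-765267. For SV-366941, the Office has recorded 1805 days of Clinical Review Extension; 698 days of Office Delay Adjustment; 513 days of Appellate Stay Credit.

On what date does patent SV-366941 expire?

Earliest priority filing: 16 May 1982.
Base term: 16 May 1982 + 17 years → 16 May 1999.
Clinical Review Extension: 1805 days claimed exceeds the 1112-day cap, so +1112 days → 1 June 2002.
Office Delay Adjustment: +698 days → 29 April 2004.
Appellate Stay Credit: +513 days → 24 September 2005.

2005-09-24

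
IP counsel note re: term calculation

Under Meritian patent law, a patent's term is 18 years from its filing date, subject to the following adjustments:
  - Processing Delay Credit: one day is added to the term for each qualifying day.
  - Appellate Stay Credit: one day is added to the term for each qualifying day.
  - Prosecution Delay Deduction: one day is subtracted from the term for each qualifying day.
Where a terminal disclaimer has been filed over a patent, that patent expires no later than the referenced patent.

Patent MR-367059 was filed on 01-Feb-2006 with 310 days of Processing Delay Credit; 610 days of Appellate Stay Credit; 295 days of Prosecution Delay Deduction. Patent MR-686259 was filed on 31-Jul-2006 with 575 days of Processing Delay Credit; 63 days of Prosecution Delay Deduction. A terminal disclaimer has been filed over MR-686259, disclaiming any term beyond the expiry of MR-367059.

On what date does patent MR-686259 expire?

Natural term of MR-686259:
  Base: filing + 18 years → 31 July 2024.
  Processing Delay Credit: +575 days → 26 February 2026.
  Prosecution Delay Deduction: −63 days → 25 December 2025.
Expiry of referenced patent MR-367059:
  Base: filing + 18 years → 1 February 2024.
  Processing Delay Credit: +310 days → 7 December 2024.
  Appellate Stay Credit: +610 days → 9 August 2026.
  Prosecution Delay Deduction: −295 days → 18 October 2025.
Terminal disclaimer: MR-686259 expires on the earlier of 25 December 2025 and 18 October 2025.

2025-10-18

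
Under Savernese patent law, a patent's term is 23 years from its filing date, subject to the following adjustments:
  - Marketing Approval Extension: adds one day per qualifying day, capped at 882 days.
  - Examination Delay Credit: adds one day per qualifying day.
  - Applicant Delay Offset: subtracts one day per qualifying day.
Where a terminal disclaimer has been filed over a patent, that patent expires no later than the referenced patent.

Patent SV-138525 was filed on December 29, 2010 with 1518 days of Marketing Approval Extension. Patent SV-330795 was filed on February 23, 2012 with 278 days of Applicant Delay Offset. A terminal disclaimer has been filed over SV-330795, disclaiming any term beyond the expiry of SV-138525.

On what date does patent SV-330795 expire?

2034-05-21

Natural term of SV-330795:
  Base: filing + 23 years → 23 February 2035.
  Applicant Delay Offset: −278 days → 21 May 2034.
Expiry of referenced patent SV-138525:
  Base: filing + 23 years → 29 December 2033.
  Marketing Approval Extension: 1518 days claimed exceeds the 882-day cap, so +882 days → 29 May 2036.
Terminal disclaimer: SV-330795 expires on the earlier of 21 May 2034 and 29 May 2036.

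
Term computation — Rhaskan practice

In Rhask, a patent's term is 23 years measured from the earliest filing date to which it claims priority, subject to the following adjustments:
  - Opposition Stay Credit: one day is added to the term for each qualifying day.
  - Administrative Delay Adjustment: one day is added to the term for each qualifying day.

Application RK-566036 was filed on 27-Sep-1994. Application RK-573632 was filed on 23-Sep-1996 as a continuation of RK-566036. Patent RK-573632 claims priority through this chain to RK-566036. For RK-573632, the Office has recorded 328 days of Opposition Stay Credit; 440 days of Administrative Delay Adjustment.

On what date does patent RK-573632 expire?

Earliest priority filing: 27 September 1994.
Base term: 27 September 1994 + 23 years → 27 September 2017.
Opposition Stay Credit: +328 days → 21 August 2018.
Administrative Delay Adjustment: +440 days → 4 November 2019.

2019-11-04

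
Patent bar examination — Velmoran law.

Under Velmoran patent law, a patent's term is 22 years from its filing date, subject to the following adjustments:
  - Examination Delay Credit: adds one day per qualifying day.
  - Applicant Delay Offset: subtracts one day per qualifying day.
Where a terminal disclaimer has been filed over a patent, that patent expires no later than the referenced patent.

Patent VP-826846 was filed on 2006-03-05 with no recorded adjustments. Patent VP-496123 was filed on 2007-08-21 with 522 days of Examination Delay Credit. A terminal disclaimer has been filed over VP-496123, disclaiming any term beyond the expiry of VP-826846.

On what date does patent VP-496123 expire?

March 5, 2028

Natural term of VP-496123:
  Base: filing + 22 years → 21 August 2029.
  Examination Delay Credit: +522 days → 25 January 2031.
Expiry of referenced patent VP-826846:
  Base: filing + 22 years → 5 March 2028.
Terminal disclaimer: VP-496123 expires on the earlier of 25 January 2031 and 5 March 2028.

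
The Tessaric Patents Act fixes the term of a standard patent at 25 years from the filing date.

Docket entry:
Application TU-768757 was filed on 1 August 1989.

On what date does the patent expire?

2014-08-01

Filing date + 25 years → 1 August 2014.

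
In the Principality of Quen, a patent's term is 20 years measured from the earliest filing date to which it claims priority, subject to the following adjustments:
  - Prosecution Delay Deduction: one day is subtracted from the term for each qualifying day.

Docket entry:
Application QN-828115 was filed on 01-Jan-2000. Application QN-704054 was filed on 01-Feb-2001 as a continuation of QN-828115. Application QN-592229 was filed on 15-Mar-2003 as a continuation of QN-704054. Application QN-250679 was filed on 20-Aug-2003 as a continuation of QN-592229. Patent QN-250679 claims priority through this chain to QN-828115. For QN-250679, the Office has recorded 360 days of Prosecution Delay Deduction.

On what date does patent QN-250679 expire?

January 6, 2019

Earliest priority filing: 1 January 2000.
Base term: 1 January 2000 + 20 years → 1 January 2020.
Prosecution Delay Deduction: −360 days → 6 January 2019.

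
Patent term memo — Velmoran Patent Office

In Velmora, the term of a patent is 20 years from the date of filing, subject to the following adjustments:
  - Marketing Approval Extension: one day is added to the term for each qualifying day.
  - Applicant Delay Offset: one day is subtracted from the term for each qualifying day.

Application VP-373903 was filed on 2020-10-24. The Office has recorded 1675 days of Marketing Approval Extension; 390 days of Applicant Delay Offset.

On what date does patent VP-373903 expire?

May 1, 2044

Base term: filing date + 20 years → 24 October 2040.
Marketing Approval Extension: +1675 days → 26 May 2045.
Applicant Delay Offset: −390 days → 1 May 2044.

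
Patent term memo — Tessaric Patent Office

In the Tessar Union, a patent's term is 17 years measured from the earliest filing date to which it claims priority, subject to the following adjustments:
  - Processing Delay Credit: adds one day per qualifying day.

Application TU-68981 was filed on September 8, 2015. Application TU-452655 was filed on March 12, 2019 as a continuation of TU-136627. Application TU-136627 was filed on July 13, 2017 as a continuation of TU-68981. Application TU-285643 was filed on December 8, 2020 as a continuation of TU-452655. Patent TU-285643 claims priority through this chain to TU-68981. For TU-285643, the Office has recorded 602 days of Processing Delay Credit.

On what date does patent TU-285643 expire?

Earliest priority filing: 8 September 2015.
Base term: 8 September 2015 + 17 years → 8 September 2032.
Processing Delay Credit: +602 days → 3 May 2034.

2034-05-03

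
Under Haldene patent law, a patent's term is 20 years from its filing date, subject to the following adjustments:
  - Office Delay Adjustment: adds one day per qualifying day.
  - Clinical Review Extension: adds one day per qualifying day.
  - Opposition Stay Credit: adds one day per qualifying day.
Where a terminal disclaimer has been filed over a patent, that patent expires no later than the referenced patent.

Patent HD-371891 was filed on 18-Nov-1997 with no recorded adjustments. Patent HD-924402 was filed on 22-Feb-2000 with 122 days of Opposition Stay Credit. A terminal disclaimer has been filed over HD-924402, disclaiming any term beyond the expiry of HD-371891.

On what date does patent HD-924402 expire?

2017-11-18

Natural term of HD-924402:
  Base: filing + 20 years → 22 February 2020.
  Opposition Stay Credit: +122 days → 23 June 2020.
Expiry of referenced patent HD-371891:
  Base: filing + 20 years → 18 November 2017.
Terminal disclaimer: HD-924402 expires on the earlier of 23 June 2020 and 18 November 2017.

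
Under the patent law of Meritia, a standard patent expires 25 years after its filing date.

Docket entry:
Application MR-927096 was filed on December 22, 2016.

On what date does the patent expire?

2041-12-22

Filing date + 25 years → 22 December 2041.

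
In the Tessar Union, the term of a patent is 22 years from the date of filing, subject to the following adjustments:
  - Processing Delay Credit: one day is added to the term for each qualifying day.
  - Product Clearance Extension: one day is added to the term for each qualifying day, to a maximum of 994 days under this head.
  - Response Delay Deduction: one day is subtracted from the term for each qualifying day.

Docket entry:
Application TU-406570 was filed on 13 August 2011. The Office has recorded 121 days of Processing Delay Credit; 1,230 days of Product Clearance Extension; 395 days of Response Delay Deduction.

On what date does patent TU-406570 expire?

Base term: filing date + 22 years → 13 August 2033.
Processing Delay Credit: +121 days → 12 December 2033.
Product Clearance Extension: 1230 days claimed exceeds the 994-day cap, so +994 days → 1 September 2036.
Response Delay Deduction: −395 days → 3 August 2035.

August 3, 2035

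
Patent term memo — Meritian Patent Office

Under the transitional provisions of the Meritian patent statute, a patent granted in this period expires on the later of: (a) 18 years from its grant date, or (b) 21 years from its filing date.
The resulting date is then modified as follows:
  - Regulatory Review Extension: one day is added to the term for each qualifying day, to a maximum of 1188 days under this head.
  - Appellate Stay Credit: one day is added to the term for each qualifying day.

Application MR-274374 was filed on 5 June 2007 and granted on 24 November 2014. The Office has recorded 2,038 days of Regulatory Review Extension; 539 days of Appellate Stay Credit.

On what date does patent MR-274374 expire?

(a) grant + 18 years → 24 November 2032.
(b) filing + 21 years → 5 June 2028.
Later of the two: 24 November 2032.
Regulatory Review Extension: 2038 days claimed exceeds the 1188-day cap, so +1188 days → 25 February 2036.
Appellate Stay Credit: +539 days → 17 August 2037.

August 17, 2037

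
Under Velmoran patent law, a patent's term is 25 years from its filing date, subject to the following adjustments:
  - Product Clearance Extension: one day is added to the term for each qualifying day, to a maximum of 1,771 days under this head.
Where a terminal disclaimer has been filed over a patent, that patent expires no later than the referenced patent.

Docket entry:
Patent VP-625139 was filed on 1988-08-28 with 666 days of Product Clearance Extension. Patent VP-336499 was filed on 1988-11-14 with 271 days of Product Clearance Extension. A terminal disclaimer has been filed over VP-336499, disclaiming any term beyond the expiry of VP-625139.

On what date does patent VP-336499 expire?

August 12, 2014

Natural term of VP-336499:
  Base: filing + 25 years → 14 November 2013.
  Product Clearance Extension: 271 days (within the 1771-day cap) → +271 days → 12 August 2014.
Expiry of referenced patent VP-625139:
  Base: filing + 25 years → 28 August 2013.
  Product Clearance Extension: 666 days (within the 1771-day cap) → +666 days → 25 June 2015.
Terminal disclaimer: VP-336499 expires on the earlier of 12 August 2014 and 25 June 2015.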